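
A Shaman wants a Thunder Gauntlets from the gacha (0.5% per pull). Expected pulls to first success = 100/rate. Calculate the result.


Expected pulls for a geometric distribution = 1/p = 100 / rate%
= 100 / 0.5
= 200.0

200.0 pulls


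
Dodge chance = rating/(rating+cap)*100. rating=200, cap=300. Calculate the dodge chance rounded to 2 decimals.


dodge% = 200 / (200 + 300) * 100
= 200 / 500 * 100
= 0.4 * 100
= 40.00%

40.00%


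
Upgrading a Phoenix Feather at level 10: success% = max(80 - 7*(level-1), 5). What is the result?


raw_rate = 80 - 7 * (10 - 1)
= 80 - 7 * 9
= 80 - 63
= 17
Apply floor: max(17, 5) = 17%

17%


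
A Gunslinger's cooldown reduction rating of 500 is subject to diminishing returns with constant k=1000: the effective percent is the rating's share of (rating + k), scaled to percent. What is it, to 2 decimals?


effective% = rating / (rating + k) * 100
= 500 / (500 + 1000) * 100
= 500 / 1500 * 100
= 0.333333 * 100
= 33.33%

33.33%


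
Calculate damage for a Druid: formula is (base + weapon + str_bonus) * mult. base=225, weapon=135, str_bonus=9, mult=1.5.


Sum base + weapon + str = 225 + 135 + 9 = 369
Multiply by 1.5:
369 * 1.5 = 553.5

553.5 damage


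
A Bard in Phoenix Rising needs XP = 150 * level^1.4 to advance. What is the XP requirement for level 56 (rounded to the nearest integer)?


XP = 150 * level^1.4
Substitute level = 56:
XP = 150 * 56^1.4
= 150 * 280.1968
= 42030

42030 XP


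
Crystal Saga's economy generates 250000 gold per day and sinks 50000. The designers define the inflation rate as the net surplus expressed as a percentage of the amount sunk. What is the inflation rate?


Net gold = 250000 - 50000 = 200000
Inflation rate = net / sunk * 100 = 200000 / 50000 * 100
= 4.0 * 100
= 400.00%

400.00%


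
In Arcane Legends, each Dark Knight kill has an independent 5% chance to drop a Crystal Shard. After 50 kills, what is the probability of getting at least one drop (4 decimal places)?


P(at least one) = 1 - P(none) = 1 - (1-p)^n
p = 5/100 = 0.05
1 - p = 0.95
(1 - p)^50 = 0.95^50 = 0.076945
P(at least one) = 1 - 0.076945 = 0.9231

0.9231


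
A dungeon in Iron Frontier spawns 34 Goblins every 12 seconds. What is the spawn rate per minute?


Spawns per minute = count * (60 / interval)
= 34 * (60 / 12)
= 34 * 5.0
= 170.0

170.0 per minute


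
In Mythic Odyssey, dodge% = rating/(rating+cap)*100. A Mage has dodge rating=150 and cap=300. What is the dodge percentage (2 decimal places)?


dodge% = 150 / (150 + 300) * 100
= 150 / 450 * 100
= 0.333333 * 100
= 33.33%

33.33%


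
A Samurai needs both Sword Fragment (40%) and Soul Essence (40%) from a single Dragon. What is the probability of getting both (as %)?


For independent events, P(both) = P(A) * P(B)
= 40% * 40%
= 1600 / 100 %
= 16.0%

16.0%


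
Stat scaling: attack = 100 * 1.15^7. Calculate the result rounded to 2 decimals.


value = base * growth^level
= 100 * 1.15^7
= 100 * 2.66002
= 266.00

266.00 attack


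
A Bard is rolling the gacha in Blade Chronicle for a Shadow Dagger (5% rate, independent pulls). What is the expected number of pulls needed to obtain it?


Expected pulls for a geometric distribution = 1/p = 100 / rate%
= 100 / 5
= 20.0

20.0 pulls


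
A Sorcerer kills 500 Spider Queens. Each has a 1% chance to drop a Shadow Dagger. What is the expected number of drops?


Expected drops = kills * (drop_rate / 100)
= 500 * (1 / 100)
= 500 * 0.01
= 5.0

5.0 drops


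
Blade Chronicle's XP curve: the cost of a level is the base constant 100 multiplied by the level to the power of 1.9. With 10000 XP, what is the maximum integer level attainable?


XP = 100 * level^1.9, so level = (XP / 100)^(1/1.9)
= (10000 / 100)^(1/1.9)
= 100.0^0.5263
= 11.2884
Floor: level = 11

level 11


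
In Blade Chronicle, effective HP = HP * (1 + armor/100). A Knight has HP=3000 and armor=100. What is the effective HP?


EHP = 3000 * (1 + 100/100)
= 3000 * (1 + 1.0)
= 3000 * 2.0
= 6000.0

6000.0 EHP


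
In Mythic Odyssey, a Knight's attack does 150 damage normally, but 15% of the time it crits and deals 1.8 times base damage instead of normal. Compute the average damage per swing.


E[dmg] = base * (1 + crit_chance * (crit_mult - 1))
cc as decimal = 15/100 = 0.15
cm - 1 = 1.8 - 1 = 0.8
Bonus factor = 0.15 * 0.8 = 0.12
Total multiplier = 1 + 0.12 = 1.12
Expected damage = 150 * 1.12 = 168.00

168.00 damage


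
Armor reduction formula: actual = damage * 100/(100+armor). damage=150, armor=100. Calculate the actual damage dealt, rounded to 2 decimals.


actual = 150 * 100 / (100 + 100)
= 150 * 100 / 200
= 15000 / 200
= 75.00

75.00 damage


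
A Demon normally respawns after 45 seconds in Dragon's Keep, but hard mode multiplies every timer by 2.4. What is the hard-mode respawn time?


Respawn time = base * multiplier
= 45 * 2.4
= 108.0 seconds

108.0 seconds


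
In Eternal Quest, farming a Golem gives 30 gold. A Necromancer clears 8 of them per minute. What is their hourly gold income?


Gold per minute = 30 * 8 = 240
Gold per hour = 240 * 60 = 14400

14400 gold/hour


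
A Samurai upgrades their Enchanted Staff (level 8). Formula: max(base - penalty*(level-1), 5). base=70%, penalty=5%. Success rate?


raw_rate = 70 - 5 * (8 - 1)
= 70 - 5 * 7
= 70 - 35
= 35
Apply floor: max(35, 5) = 35%

35%


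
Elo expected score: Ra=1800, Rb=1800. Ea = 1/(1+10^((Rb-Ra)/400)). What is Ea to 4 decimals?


Elo expected score: Ea = 1/(1 + 10^((Rb-Ra)/400))
Rb - Ra = 1800 - 1800 = 0
(Rb-Ra)/400 = 0/400 = 0.0
10^0.0 = 1.0
Ea = 1/(1 + 1.0) = 1/2.0 = 0.5000

0.5000


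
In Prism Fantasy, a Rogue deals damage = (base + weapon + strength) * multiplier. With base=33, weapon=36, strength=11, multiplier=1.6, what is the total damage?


Sum base + weapon + str = 33 + 36 + 11 = 80
Multiply by 1.6:
80 * 1.6 = 128.0

128.0 damage


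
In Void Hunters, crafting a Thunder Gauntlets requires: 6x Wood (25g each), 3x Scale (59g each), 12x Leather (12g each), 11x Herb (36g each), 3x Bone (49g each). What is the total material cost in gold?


Cost breakdown:
  Wood: 6 * 25 = 150
  Scale: 3 * 59 = 177
  Leather: 12 * 12 = 144
  Herb: 11 * 36 = 396
  Bone: 3 * 49 = 147
Total = 150 + 177 + 144 + 396 + 147 = 1014

1014 gold


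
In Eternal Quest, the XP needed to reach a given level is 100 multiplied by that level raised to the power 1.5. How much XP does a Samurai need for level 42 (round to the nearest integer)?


XP = 100 * level^1.5
Substitute level = 42:
XP = 100 * 42^1.5
= 100 * 272.1911
= 27219

27219 XP


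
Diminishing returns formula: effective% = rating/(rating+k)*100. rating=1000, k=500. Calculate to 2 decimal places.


effective% = rating / (rating + k) * 100
= 1000 / (1000 + 500) * 100
= 1000 / 1500 * 100
= 0.666667 * 100
= 66.67%

66.67%


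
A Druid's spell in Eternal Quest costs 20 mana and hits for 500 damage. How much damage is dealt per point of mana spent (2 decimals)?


Efficiency = damage / mana
= 500 / 20
= 25.00

25.00 dmg/mana


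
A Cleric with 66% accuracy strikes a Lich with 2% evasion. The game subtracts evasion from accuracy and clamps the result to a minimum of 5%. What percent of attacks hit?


accuracy - evasion = 66 - 2 = 64
Apply floor: max(64, 5) = 64
Hit chance = 64%

64%


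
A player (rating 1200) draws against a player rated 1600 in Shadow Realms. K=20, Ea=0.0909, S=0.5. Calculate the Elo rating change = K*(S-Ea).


Elo update: delta = K * (S - Ea), where S = 0.5 (draws)
S - Ea = 0.5 - 0.0909 = 0.4091
Rating change = 20 * 0.4091
= 8.18

8.18 rating points


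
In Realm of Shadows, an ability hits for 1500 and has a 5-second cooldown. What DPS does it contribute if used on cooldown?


DPS = damage / cooldown
= 1500 / 5
= 300.00

300.00 DPS


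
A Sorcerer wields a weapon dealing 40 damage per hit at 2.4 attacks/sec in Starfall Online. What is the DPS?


DPS = damage * attack_speed
= 40 * 2.4
= 96.0

96.0 DPS


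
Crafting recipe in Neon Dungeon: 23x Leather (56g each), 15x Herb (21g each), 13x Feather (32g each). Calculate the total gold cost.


Cost breakdown:
  Leather: 23 * 56 = 1288
  Herb: 15 * 21 = 315
  Feather: 13 * 32 = 416
Total = 1288 + 315 + 416 = 2019

2019 gold


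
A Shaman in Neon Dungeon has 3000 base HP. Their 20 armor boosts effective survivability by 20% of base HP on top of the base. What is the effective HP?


EHP = 3000 * (1 + 20/100)
= 3000 * (1 + 0.2)
= 3000 * 1.2
= 3600.0

3600.0 EHP


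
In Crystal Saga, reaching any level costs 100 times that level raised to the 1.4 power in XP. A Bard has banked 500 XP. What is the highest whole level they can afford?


XP = 100 * level^1.4, so level = (XP / 100)^(1/1.4)
= (500 / 100)^(1/1.4)
= 5.0^0.7143
= 3.1569
Floor: level = 3

level 3


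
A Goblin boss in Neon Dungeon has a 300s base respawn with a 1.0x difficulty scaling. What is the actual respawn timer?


Respawn time = base * multiplier
= 300 * 1.0
= 300.0 seconds

300.0 seconds


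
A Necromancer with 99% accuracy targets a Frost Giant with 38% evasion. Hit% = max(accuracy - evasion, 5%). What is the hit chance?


accuracy - evasion = 99 - 38 = 61
Apply floor: max(61, 5) = 61
Hit chance = 61%

61%


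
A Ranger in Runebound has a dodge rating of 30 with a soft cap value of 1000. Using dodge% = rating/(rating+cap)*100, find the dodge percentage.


dodge% = 30 / (30 + 1000) * 100
= 30 / 1030 * 100
= 0.029126 * 100
= 2.91%

2.91%


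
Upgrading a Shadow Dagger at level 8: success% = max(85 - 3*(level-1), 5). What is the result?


raw_rate = 85 - 3 * (8 - 1)
= 85 - 3 * 7
= 85 - 21
= 64
Apply floor: max(64, 5) = 64%

64%


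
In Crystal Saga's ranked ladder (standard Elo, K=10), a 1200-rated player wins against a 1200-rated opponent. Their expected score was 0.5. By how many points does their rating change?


Elo update: delta = K * (S - Ea), where S = 1 (wins)
S - Ea = 1 - 0.5 = 0.5
Rating change = 10 * 0.5
= 5.00

5.00 rating points


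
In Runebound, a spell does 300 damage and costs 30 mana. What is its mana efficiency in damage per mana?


Efficiency = damage / mana
= 300 / 30
= 10.00

10.00 dmg/mana


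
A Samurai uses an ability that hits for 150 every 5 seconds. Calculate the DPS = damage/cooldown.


DPS = damage / cooldown
= 150 / 5
= 30.00

30.00 DPS


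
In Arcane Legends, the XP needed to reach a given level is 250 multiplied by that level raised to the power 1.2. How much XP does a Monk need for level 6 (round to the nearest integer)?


XP = 250 * level^1.2
Substitute level = 6:
XP = 250 * 6^1.2
= 250 * 8.5858
= 2146

2146 XP


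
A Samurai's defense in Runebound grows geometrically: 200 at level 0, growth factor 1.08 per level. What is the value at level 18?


value = base * growth^level
= 200 * 1.08^18
= 200 * 3.996019
= 799.20

799.20 defense


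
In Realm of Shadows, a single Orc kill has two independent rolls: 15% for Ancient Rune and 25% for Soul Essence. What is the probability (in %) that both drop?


For independent events, P(both) = P(A) * P(B)
= 15% * 25%
= 375 / 100 %
= 3.75%

3.75%


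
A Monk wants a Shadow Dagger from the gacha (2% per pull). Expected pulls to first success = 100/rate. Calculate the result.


Expected pulls for a geometric distribution = 1/p = 100 / rate%
= 100 / 2
= 50.0

50.0 pulls


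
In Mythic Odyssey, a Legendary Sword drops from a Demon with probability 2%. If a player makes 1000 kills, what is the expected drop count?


Expected drops = kills * (drop_rate / 100)
= 1000 * (2 / 100)
= 1000 * 0.02
= 20.0

20.0 drops


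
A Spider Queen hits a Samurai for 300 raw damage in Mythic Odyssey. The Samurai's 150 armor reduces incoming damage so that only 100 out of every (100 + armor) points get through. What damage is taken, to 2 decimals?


actual = 300 * 100 / (100 + 150)
= 300 * 100 / 250
= 30000 / 250
= 120.00

120.00 damage


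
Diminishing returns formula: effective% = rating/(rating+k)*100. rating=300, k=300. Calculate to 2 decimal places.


effective% = rating / (rating + k) * 100
= 300 / (300 + 300) * 100
= 300 / 600 * 100
= 0.5 * 100
= 50.00%

50.00%


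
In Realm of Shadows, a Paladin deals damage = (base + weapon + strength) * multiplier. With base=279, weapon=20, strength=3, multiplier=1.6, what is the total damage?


Sum base + weapon + str = 279 + 20 + 3 = 302
Multiply by 1.6:
302 * 1.6 = 483.2

483.2 damage


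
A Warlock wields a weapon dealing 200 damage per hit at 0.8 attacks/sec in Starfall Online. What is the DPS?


DPS = damage * attack_speed
= 200 * 0.8
= 160.0

160.0 DPS


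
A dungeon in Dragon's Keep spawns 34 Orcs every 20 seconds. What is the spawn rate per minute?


Spawns per minute = count * (60 / interval)
= 34 * (60 / 20)
= 34 * 3.0
= 102.0

102.0 per minute


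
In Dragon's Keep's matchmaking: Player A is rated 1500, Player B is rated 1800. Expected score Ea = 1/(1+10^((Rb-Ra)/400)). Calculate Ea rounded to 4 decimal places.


Elo expected score: Ea = 1/(1 + 10^((Rb-Ra)/400))
Rb - Ra = 1800 - 1500 = 300
(Rb-Ra)/400 = 300/400 = 0.75
10^0.75 = 5.623413
Ea = 1/(1 + 5.623413) = 1/6.623413 = 0.1510

0.1510


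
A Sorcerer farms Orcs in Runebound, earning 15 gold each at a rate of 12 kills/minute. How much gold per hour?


Gold per minute = 15 * 12 = 180
Gold per hour = 180 * 60 = 10800

10800 gold/hour


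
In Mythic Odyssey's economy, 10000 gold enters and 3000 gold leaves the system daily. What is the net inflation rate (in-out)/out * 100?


Net gold = 10000 - 3000 = 7000
Inflation rate = net / sunk * 100 = 7000 / 3000 * 100
= 2.333333 * 100
= 233.33%

233.33%


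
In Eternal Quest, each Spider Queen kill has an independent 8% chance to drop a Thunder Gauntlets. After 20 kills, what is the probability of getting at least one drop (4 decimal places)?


P(at least one) = 1 - P(none) = 1 - (1-p)^n
p = 8/100 = 0.08
1 - p = 0.92
(1 - p)^20 = 0.92^20 = 0.188693
P(at least one) = 1 - 0.188693 = 0.8113

0.8113


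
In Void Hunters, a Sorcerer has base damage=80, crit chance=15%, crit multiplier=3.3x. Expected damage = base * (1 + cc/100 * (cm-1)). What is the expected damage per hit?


E[dmg] = base * (1 + crit_chance * (crit_mult - 1))
cc as decimal = 15/100 = 0.15
cm - 1 = 3.3 - 1 = 2.3
Bonus factor = 0.15 * 2.3 = 0.345
Total multiplier = 1 + 0.345 = 1.345
Expected damage = 80 * 1.345 = 107.60

107.60 damage


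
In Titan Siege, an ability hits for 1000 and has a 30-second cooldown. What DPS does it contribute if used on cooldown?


DPS = damage / cooldown
= 1000 / 30
= 33.33

33.33 DPS


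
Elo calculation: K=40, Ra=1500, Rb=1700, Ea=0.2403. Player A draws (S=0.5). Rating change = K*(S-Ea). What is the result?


Elo update: delta = K * (S - Ea), where S = 0.5 (draws)
S - Ea = 0.5 - 0.2403 = 0.2597
Rating change = 40 * 0.2597
= 10.39

10.39 rating points


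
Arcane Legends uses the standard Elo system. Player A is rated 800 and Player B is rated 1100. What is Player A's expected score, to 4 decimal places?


Elo expected score: Ea = 1/(1 + 10^((Rb-Ra)/400))
Rb - Ra = 1100 - 800 = 300
(Rb-Ra)/400 = 300/400 = 0.75
10^0.75 = 5.623413
Ea = 1/(1 + 5.623413) = 1/6.623413 = 0.1510

0.1510


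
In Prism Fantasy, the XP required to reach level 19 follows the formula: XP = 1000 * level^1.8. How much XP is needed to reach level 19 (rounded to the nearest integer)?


XP = 1000 * level^1.8
Substitute level = 19:
XP = 1000 * 19^1.8
= 1000 * 200.3348
= 200335

200335 XP


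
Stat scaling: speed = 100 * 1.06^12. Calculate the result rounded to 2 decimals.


value = base * growth^level
= 100 * 1.06^12
= 100 * 2.012196
= 201.22

201.22 speed


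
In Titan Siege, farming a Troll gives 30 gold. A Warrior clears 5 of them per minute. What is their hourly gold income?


Gold per minute = 30 * 5 = 150
Gold per hour = 150 * 60 = 9000

9000 gold/hour


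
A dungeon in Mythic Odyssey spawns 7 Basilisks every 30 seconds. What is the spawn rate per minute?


Spawns per minute = count * (60 / interval)
= 7 * (60 / 30)
= 7 * 2.0
= 14.0

14.0 per minute


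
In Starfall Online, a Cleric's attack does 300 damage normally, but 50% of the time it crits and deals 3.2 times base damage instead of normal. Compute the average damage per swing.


E[dmg] = base * (1 + crit_chance * (crit_mult - 1))
cc as decimal = 50/100 = 0.5
cm - 1 = 3.2 - 1 = 2.2
Bonus factor = 0.5 * 2.2 = 1.1
Total multiplier = 1 + 1.1 = 2.1
Expected damage = 300 * 2.1 = 630.00

630.00 damage


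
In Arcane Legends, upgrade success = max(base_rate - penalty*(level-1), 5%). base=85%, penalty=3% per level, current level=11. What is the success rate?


raw_rate = 85 - 3 * (11 - 1)
= 85 - 3 * 10
= 85 - 30
= 55
Apply floor: max(55, 5) = 55%

55%


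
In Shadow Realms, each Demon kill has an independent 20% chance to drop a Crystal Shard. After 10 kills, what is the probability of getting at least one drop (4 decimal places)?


P(at least one) = 1 - P(none) = 1 - (1-p)^n
p = 20/100 = 0.2
1 - p = 0.8
(1 - p)^10 = 0.8^10 = 0.107374
P(at least one) = 1 - 0.107374 = 0.8926

0.8926


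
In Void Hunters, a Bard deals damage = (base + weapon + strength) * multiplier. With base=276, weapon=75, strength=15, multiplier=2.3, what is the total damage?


Sum base + weapon + str = 276 + 75 + 15 = 366
Multiply by 2.3:
366 * 2.3 = 841.8

841.8 damage


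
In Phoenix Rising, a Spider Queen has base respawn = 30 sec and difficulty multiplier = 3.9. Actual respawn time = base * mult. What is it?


Respawn time = base * multiplier
= 30 * 3.9
= 117.0 seconds

117.0 seconds


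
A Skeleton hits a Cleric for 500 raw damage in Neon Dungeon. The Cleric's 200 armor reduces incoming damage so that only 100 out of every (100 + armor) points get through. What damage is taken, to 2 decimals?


actual = 500 * 100 / (100 + 200)
= 500 * 100 / 300
= 50000 / 300
= 166.67

166.67 damage


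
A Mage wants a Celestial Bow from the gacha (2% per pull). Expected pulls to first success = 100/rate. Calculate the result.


Expected pulls for a geometric distribution = 1/p = 100 / rate%
= 100 / 2
= 50.0

50.0 pulls


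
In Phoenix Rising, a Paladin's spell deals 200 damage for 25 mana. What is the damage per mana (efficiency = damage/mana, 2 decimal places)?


Efficiency = damage / mana
= 200 / 25
= 8.00

8.00 dmg/mana


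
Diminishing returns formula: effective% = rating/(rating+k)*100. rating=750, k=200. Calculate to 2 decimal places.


effective% = rating / (rating + k) * 100
= 750 / (750 + 200) * 100
= 750 / 950 * 100
= 0.789474 * 100
= 78.95%

78.95%


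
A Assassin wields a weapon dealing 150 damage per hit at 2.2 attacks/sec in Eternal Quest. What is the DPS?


DPS = damage * attack_speed
= 150 * 2.2
= 330.0

330.0 DPS


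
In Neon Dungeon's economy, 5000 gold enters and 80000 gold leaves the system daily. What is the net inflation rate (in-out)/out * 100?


Net gold = 5000 - 80000 = -75000
Inflation rate = net / sunk * 100 = -75000 / 80000 * 100
= -0.9375 * 100
= -93.75%

-93.75%


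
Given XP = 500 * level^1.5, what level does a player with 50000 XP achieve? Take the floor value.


XP = 500 * level^1.5, so level = (XP / 500)^(1/1.5)
= (50000 / 500)^(1/1.5)
= 100.0^0.6667
= 21.5443
Floor: level = 21

level 21


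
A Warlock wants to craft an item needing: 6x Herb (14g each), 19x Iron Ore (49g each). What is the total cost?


Cost breakdown:
  Herb: 6 * 14 = 84
  Iron Ore: 19 * 49 = 931
Total = 84 + 931 = 1015

1015 gold


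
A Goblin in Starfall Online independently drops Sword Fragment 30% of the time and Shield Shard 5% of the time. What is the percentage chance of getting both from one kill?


For independent events, P(both) = P(A) * P(B)
= 30% * 5%
= 150 / 100 %
= 1.5%

1.5%


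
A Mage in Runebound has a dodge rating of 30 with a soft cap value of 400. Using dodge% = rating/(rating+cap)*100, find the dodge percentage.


dodge% = 30 / (30 + 400) * 100
= 30 / 430 * 100
= 0.069767 * 100
= 6.98%

6.98%


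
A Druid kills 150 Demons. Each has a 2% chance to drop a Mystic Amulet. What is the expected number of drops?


Expected drops = kills * (drop_rate / 100)
= 150 * (2 / 100)
= 150 * 0.02
= 3.0

3.0 drops


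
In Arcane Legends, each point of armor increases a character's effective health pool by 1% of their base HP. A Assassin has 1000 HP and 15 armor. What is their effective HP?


EHP = 1000 * (1 + 15/100)
= 1000 * (1 + 0.15)
= 1000 * 1.15
= 1150.0

1150.0 EHP


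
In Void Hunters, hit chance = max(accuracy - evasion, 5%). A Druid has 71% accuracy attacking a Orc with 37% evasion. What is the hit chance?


accuracy - evasion = 71 - 37 = 34
Apply floor: max(34, 5) = 34
Hit chance = 34%

34%


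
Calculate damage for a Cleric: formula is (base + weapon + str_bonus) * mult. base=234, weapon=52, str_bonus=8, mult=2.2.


Sum base + weapon + str = 234 + 52 + 8 = 294
Multiply by 2.2:
294 * 2.2 = 646.8

646.8 damage


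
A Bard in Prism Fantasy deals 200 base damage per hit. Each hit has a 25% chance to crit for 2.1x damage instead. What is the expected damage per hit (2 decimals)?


E[dmg] = base * (1 + crit_chance * (crit_mult - 1))
cc as decimal = 25/100 = 0.25
cm - 1 = 2.1 - 1 = 1.1
Bonus factor = 0.25 * 1.1 = 0.275
Total multiplier = 1 + 0.275 = 1.275
Expected damage = 200 * 1.275 = 255.00

255.00 damage


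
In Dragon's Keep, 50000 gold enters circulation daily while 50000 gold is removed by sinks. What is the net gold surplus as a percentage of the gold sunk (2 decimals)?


Net gold = 50000 - 50000 = 0
Inflation rate = net / sunk * 100 = 0 / 50000 * 100
= 0.0 * 100
= 0.00%

0.00%


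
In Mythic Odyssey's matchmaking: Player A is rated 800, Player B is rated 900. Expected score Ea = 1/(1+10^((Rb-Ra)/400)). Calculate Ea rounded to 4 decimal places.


Elo expected score: Ea = 1/(1 + 10^((Rb-Ra)/400))
Rb - Ra = 900 - 800 = 100
(Rb-Ra)/400 = 100/400 = 0.25
10^0.25 = 1.778279
Ea = 1/(1 + 1.778279) = 1/2.778279 = 0.3599

0.3599


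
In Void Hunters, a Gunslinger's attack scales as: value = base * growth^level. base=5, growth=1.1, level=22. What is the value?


value = base * growth^level
= 5 * 1.1^22
= 5 * 8.140275
= 40.70

40.70 attack


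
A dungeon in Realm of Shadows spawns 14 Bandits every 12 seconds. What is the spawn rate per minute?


Spawns per minute = count * (60 / interval)
= 14 * (60 / 12)
= 14 * 5.0
= 70.0

70.0 per minute


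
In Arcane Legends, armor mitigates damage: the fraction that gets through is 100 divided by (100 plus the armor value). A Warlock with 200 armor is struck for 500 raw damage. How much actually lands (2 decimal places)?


actual = 500 * 100 / (100 + 200)
= 500 * 100 / 300
= 50000 / 300
= 166.67

166.67 damage


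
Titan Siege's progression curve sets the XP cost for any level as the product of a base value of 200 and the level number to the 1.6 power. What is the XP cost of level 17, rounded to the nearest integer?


XP = 200 * level^1.6
Substitute level = 17:
XP = 200 * 17^1.6
= 200 * 93.0504
= 18610

18610 XP


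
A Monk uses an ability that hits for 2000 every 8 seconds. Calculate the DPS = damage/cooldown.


DPS = damage / cooldown
= 2000 / 8
= 250.00

250.00 DPS


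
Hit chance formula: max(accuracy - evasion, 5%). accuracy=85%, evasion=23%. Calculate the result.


accuracy - evasion = 85 - 23 = 62
Apply floor: max(62, 5) = 62
Hit chance = 62%

62%


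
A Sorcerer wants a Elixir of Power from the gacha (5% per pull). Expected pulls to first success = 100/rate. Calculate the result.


Expected pulls for a geometric distribution = 1/p = 100 / rate%
= 100 / 5
= 20.0

20.0 pulls


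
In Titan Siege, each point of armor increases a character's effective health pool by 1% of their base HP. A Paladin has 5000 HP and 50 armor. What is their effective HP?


EHP = 5000 * (1 + 50/100)
= 5000 * (1 + 0.5)
= 5000 * 1.5
= 7500.0

7500.0 EHP


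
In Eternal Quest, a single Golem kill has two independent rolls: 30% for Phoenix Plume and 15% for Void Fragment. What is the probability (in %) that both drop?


For independent events, P(both) = P(A) * P(B)
= 30% * 15%
= 450 / 100 %
= 4.5%

4.5%


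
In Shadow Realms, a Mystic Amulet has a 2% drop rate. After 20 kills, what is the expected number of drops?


Expected drops = kills * (drop_rate / 100)
= 20 * (2 / 100)
= 20 * 0.02
= 0.4

0.4 drops


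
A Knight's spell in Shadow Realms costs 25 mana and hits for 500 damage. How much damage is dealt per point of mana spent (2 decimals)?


Efficiency = damage / mana
= 500 / 25
= 20.00

20.00 dmg/mana


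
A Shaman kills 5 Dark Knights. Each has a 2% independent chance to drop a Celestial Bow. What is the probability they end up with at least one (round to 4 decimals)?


P(at least one) = 1 - P(none) = 1 - (1-p)^n
p = 2/100 = 0.02
1 - p = 0.98
(1 - p)^5 = 0.98^5 = 0.903921
P(at least one) = 1 - 0.903921 = 0.0961

0.0961


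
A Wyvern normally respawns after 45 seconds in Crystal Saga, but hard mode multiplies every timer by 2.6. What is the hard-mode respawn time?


Respawn time = base * multiplier
= 45 * 2.6
= 117.0 seconds

117.0 seconds


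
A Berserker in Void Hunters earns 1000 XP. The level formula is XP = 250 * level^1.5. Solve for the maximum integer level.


XP = 250 * level^1.5, so level = (XP / 250)^(1/1.5)
= (1000 / 250)^(1/1.5)
= 4.0^0.6667
= 2.5198
Floor: level = 2

level 2


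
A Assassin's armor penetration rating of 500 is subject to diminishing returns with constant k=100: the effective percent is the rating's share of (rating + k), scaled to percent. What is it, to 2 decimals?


effective% = rating / (rating + k) * 100
= 500 / (500 + 100) * 100
= 500 / 600 * 100
= 0.833333 * 100
= 83.33%

83.33%


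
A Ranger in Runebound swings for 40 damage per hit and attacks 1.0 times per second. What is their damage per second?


DPS = damage * attack_speed
= 40 * 1.0
= 40.0

40.0 DPS


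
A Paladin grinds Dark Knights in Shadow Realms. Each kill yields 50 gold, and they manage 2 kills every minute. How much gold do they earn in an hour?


Gold per minute = 50 * 2 = 100
Gold per hour = 100 * 60 = 6000

6000 gold/hour


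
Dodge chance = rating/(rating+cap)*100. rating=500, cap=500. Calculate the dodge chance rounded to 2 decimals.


dodge% = 500 / (500 + 500) * 100
= 500 / 1000 * 100
= 0.5 * 100
= 50.00%

50.00%


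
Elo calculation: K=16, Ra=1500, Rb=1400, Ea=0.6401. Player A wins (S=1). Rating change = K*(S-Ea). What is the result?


Elo update: delta = K * (S - Ea), where S = 1 (wins)
S - Ea = 1 - 0.6401 = 0.3599
Rating change = 16 * 0.3599
= 5.76

5.76 rating points


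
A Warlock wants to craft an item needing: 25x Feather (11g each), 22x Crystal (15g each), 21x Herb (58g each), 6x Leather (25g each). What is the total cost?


Cost breakdown:
  Feather: 25 * 11 = 275
  Crystal: 22 * 15 = 330
  Herb: 21 * 58 = 1218
  Leather: 6 * 25 = 150
Total = 275 + 330 + 1218 + 150 = 1973

1973 gold


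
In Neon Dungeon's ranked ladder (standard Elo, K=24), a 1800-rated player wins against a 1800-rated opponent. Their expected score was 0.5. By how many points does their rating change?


Elo update: delta = K * (S - Ea), where S = 1 (wins)
S - Ea = 1 - 0.5 = 0.5
Rating change = 24 * 0.5
= 12.00

12.00 rating points


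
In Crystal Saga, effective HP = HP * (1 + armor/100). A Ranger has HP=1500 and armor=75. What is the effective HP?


EHP = 1500 * (1 + 75/100)
= 1500 * (1 + 0.75)
= 1500 * 1.75
= 2625.0

2625.0 EHP


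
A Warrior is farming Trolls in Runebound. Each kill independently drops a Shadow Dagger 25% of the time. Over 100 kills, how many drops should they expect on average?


Expected drops = kills * (drop_rate / 100)
= 100 * (25 / 100)
= 100 * 0.25
= 25.0

25.0 drops


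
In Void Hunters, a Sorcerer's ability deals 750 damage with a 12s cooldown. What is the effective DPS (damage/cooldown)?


DPS = damage / cooldown
= 750 / 12
= 62.50

62.50 DPS


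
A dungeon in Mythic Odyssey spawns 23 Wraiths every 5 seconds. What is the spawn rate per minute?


Spawns per minute = count * (60 / interval)
= 23 * (60 / 5)
= 23 * 12.0
= 276.0

276.0 per minute


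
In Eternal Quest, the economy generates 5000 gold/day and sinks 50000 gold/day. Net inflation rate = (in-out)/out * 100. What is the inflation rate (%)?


Net gold = 5000 - 50000 = -45000
Inflation rate = net / sunk * 100 = -45000 / 50000 * 100
= -0.9 * 100
= -90.00%

-90.00%


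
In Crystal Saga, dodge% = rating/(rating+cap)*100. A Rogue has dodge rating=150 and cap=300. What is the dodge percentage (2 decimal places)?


dodge% = 150 / (150 + 300) * 100
= 150 / 450 * 100
= 0.333333 * 100
= 33.33%

33.33%


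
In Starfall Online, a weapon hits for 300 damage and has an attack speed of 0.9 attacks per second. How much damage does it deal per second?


DPS = damage * attack_speed
= 300 * 0.9
= 270.0

270.0 DPS


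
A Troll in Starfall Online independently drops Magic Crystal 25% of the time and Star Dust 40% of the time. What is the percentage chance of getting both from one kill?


For independent events, P(both) = P(A) * P(B)
= 25% * 40%
= 1000 / 100 %
= 10.0%

10.0%


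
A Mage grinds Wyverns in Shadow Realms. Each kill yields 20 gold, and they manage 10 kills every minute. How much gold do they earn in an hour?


Gold per minute = 20 * 10 = 200
Gold per hour = 200 * 60 = 12000

12000 gold/hour


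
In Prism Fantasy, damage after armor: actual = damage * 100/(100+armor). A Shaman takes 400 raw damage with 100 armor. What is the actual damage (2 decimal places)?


actual = 400 * 100 / (100 + 100)
= 400 * 100 / 200
= 40000 / 200
= 200.00

200.00 damage


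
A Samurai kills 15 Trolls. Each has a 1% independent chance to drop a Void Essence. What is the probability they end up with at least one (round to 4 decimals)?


P(at least one) = 1 - P(none) = 1 - (1-p)^n
p = 1/100 = 0.01
1 - p = 0.99
(1 - p)^15 = 0.99^15 = 0.860058
P(at least one) = 1 - 0.860058 = 0.1399

0.1399


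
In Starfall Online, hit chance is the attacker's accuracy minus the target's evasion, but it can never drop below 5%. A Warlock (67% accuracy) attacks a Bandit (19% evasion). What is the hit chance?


accuracy - evasion = 67 - 19 = 48
Apply floor: max(48, 5) = 48
Hit chance = 48%

48%


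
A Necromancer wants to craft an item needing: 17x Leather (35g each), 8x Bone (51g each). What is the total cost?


Cost breakdown:
  Leather: 17 * 35 = 595
  Bone: 8 * 51 = 408
Total = 595 + 408 = 1003

1003 gold


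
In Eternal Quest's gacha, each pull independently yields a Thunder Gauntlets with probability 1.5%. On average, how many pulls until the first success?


Expected pulls for a geometric distribution = 1/p = 100 / rate%
= 100 / 1.5
= 66.67

66.67 pulls


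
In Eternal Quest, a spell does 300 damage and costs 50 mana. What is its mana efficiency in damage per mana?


Efficiency = damage / mana
= 300 / 50
= 6.00

6.00 dmg/mana


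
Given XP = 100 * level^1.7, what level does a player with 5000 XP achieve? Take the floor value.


XP = 100 * level^1.7, so level = (XP / 100)^(1/1.7)
= (5000 / 100)^(1/1.7)
= 50.0^0.5882
= 9.9861
Floor: level = 9

level 9


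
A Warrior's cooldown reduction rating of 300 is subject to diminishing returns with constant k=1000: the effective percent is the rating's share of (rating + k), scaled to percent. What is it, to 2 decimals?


effective% = rating / (rating + k) * 100
= 300 / (300 + 1000) * 100
= 300 / 1300 * 100
= 0.230769 * 100
= 23.08%

23.08%


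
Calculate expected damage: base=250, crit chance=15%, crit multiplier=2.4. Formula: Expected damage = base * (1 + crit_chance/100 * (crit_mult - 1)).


E[dmg] = base * (1 + crit_chance * (crit_mult - 1))
cc as decimal = 15/100 = 0.15
cm - 1 = 2.4 - 1 = 1.4
Bonus factor = 0.15 * 1.4 = 0.21
Total multiplier = 1 + 0.21 = 1.21
Expected damage = 250 * 1.21 = 302.50

302.50 damage


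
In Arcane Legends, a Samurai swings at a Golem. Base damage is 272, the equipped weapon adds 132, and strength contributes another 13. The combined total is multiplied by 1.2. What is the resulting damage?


Sum base + weapon + str = 272 + 132 + 13 = 417
Multiply by 1.2:
417 * 1.2 = 500.4

500.4 damage


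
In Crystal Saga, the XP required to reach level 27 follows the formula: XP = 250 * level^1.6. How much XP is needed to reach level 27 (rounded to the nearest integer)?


XP = 250 * level^1.6
Substitute level = 27:
XP = 250 * 27^1.6
= 250 * 195.0662
= 48767

48767 XP


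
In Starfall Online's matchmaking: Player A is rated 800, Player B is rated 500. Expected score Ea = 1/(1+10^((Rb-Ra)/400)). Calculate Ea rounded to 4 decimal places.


Elo expected score: Ea = 1/(1 + 10^((Rb-Ra)/400))
Rb - Ra = 500 - 800 = -300
(Rb-Ra)/400 = -300/400 = -0.75
10^-0.75 = 0.177828
Ea = 1/(1 + 0.177828) = 1/1.177828 = 0.8490

0.8490


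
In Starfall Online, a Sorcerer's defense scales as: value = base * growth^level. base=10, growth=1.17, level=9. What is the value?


value = base * growth^level
= 10 * 1.17^9
= 10 * 4.1084
= 41.08

41.08 defense


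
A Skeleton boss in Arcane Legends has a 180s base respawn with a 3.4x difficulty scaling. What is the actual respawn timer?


Respawn time = base * multiplier
= 180 * 3.4
= 612.0 seconds

612.0 seconds


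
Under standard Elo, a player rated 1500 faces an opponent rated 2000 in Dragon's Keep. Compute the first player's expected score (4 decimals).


Elo expected score: Ea = 1/(1 + 10^((Rb-Ra)/400))
Rb - Ra = 2000 - 1500 = 500
(Rb-Ra)/400 = 500/400 = 1.25
10^1.25 = 17.782794
Ea = 1/(1 + 17.782794) = 1/18.782794 = 0.0532

0.0532


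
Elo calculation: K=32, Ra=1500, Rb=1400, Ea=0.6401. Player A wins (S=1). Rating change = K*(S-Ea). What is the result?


Elo update: delta = K * (S - Ea), where S = 1 (wins)
S - Ea = 1 - 0.6401 = 0.3599
Rating change = 32 * 0.3599
= 11.52

11.52 rating points


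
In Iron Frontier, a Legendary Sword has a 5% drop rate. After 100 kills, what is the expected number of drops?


Expected drops = kills * (drop_rate / 100)
= 100 * (5 / 100)
= 100 * 0.05
= 5.0

5.0 drops


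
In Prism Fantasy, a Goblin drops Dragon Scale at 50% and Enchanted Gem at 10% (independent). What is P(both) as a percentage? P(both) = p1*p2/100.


For independent events, P(both) = P(A) * P(B)
= 50% * 10%
= 500 / 100 %
= 5.0%

5.0%


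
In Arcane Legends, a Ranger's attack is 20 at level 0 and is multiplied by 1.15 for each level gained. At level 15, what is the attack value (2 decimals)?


value = base * growth^level
= 20 * 1.15^15
= 20 * 8.137062
= 162.74

162.74 attack


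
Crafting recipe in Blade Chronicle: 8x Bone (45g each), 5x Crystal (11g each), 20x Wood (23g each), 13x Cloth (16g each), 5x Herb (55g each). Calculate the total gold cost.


Cost breakdown:
  Bone: 8 * 45 = 360
  Crystal: 5 * 11 = 55
  Wood: 20 * 23 = 460
  Cloth: 13 * 16 = 208
  Herb: 5 * 55 = 275
Total = 360 + 55 + 460 + 208 + 275 = 1358

1358 gold


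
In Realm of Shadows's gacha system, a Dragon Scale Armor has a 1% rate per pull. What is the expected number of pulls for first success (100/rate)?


Expected pulls for a geometric distribution = 1/p = 100 / rate%
= 100 / 1
= 100.0

100.0 pulls


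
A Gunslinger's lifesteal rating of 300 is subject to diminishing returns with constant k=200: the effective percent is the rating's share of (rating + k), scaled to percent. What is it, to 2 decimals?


effective% = rating / (rating + k) * 100
= 300 / (300 + 200) * 100
= 300 / 500 * 100
= 0.6 * 100
= 60.00%

60.00%


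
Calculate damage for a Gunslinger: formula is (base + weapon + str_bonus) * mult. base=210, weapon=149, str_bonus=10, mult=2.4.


Sum base + weapon + str = 210 + 149 + 10 = 369
Multiply by 2.4:
369 * 2.4 = 885.6

885.6 damage


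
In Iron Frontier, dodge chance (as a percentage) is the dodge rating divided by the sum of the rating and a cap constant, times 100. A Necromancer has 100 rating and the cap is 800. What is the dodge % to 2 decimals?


dodge% = 100 / (100 + 800) * 100
= 100 / 900 * 100
= 0.111111 * 100
= 11.11%

11.11%


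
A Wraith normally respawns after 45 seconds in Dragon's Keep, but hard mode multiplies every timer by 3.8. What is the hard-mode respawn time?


Respawn time = base * multiplier
= 45 * 3.8
= 171.0 seconds

171.0 seconds


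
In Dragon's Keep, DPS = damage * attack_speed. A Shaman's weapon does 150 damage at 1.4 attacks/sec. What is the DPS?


DPS = damage * attack_speed
= 150 * 1.4
= 210.0

210.0 DPS


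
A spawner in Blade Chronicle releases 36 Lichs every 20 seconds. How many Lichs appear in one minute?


Spawns per minute = count * (60 / interval)
= 36 * (60 / 20)
= 36 * 3.0
= 108.0

108.0 per minute


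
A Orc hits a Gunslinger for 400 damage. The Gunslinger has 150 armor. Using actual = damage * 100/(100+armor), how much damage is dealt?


actual = 400 * 100 / (100 + 150)
= 400 * 100 / 250
= 40000 / 250
= 160.00

160.00 damage


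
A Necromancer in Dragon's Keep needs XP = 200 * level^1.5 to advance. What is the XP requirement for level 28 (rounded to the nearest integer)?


XP = 200 * level^1.5
Substitute level = 28:
XP = 200 * 28^1.5
= 200 * 148.1621
= 29632

29632 XP


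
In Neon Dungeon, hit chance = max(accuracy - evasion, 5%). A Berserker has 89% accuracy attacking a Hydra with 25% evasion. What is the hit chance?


accuracy - evasion = 89 - 25 = 64
Apply floor: max(64, 5) = 64
Hit chance = 64%

64%


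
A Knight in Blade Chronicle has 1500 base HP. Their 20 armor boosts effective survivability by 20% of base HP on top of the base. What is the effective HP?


EHP = 1500 * (1 + 20/100)
= 1500 * (1 + 0.2)
= 1500 * 1.2
= 1800.0

1800.0 EHP


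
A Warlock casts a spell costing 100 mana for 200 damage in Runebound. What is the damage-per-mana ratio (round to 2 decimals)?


Efficiency = damage / mana
= 200 / 100
= 2.00

2.00 dmg/mana


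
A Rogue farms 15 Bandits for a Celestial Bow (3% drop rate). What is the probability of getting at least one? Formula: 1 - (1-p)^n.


P(at least one) = 1 - P(none) = 1 - (1-p)^n
p = 3/100 = 0.03
1 - p = 0.97
(1 - p)^15 = 0.97^15 = 0.633251
P(at least one) = 1 - 0.633251 = 0.3667

0.3667


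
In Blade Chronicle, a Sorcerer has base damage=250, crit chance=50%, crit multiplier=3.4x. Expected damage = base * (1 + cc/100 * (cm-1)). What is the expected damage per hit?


E[dmg] = base * (1 + crit_chance * (crit_mult - 1))
cc as decimal = 50/100 = 0.5
cm - 1 = 3.4 - 1 = 2.4
Bonus factor = 0.5 * 2.4 = 1.2
Total multiplier = 1 + 1.2 = 2.2
Expected damage = 250 * 2.2 = 550.00

550.00 damage


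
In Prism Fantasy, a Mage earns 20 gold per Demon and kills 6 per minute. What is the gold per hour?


Gold per minute = 20 * 6 = 120
Gold per hour = 120 * 60 = 7200

7200 gold/hour


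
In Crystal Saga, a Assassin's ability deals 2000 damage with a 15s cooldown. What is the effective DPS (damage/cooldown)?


DPS = damage / cooldown
= 2000 / 15
= 133.33

133.33 DPS


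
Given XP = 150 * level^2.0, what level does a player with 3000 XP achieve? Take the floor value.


XP = 150 * level^2.0, so level = (XP / 150)^(1/2.0)
= (3000 / 150)^(1/2.0)
= 20.0^0.5
= 4.4721
Floor: level = 4

level 4


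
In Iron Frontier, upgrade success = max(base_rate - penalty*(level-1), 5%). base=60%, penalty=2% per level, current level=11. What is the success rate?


raw_rate = 60 - 2 * (11 - 1)
= 60 - 2 * 10
= 60 - 20
= 40
Apply floor: max(40, 5) = 40%

40%


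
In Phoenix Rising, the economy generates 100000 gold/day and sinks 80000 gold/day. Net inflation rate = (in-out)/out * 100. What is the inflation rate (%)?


Net gold = 100000 - 80000 = 20000
Inflation rate = net / sunk * 100 = 20000 / 80000 * 100
= 0.25 * 100
= 25.00%

25.00%
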